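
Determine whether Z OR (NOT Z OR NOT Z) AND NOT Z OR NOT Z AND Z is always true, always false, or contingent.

always true

Z OR (NOT Z OR NOT Z) AND NOT Z OR NOT Z AND Z
= Z OR NOT Z AND NOT Z OR NOT Z AND Z   [idempotence]
= Z OR NOT Z   [distribution]
= TRUE   [complement]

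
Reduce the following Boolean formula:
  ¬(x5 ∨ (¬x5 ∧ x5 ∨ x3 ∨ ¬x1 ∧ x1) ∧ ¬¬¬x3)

¬x5

¬(x5 ∨ (¬x5 ∧ x5 ∨ x3 ∨ ¬x1 ∧ x1) ∧ ¬¬¬x3)
= ¬(x5 ∨ (x3 ∨ ¬x1 ∧ x1) ∧ ¬¬¬x3)   (complement / identity)
= ¬(x5 ∨ x3 ∧ ¬¬¬x3)   (complement / identity)
= ¬(x5 ∨ x3 ∧ ¬x3)   (double negation)
= ¬x5   (complement / identity)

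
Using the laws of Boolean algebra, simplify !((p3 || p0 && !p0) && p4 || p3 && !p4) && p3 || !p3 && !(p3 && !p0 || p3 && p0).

!p3

!((p3 || p0 && !p0) && p4 || p3 && !p4) && p3 || !p3 && !(p3 && !p0 || p3 && p0)
= !((p3 || p0 && !p0) && p4 || p3 && !p4) && p3 || !p3 && !p3   (distribution)
= !(p3 && p4 || p3 && !p4) && p3 || !p3 && !p3   (complement / identity)
= !p3 && p3 || !p3 && !p3   (distribution)
= !p3   (distribution)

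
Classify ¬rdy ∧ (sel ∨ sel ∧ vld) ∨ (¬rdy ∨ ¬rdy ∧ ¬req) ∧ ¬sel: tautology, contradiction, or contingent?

contingent

¬rdy ∧ (sel ∨ sel ∧ vld) ∨ (¬rdy ∨ ¬rdy ∧ ¬req) ∧ ¬sel
= ¬rdy ∧ sel ∨ (¬rdy ∨ ¬rdy ∧ ¬req) ∧ ¬sel   [absorption]
= ¬rdy ∧ sel ∨ ¬rdy ∧ ¬sel   [absorption]
= ¬rdy   [distribution]
This depends on rdy, so it is not a constant.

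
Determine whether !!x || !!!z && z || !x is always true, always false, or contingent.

always true

!!x || !!!z && z || !x
= !!x || !z && z || !x   — double negation
= x || !z && z || !x   — double negation
= x || !x   — complement / identity
= true   — complement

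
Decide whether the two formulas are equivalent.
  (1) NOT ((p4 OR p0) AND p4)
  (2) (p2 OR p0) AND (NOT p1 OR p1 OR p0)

No

E1: NOT ((p4 OR p0) AND p4)
    = NOT p4   [absorption]
E2: (p2 OR p0) AND (NOT p1 OR p1 OR p0)
    = p2 AND (NOT p1 OR p1) OR p0   [distribution]
    = p2 OR p0   [complement / identity]
These differ: at p0=0, p1=0, p2=1, p4=1, E1 = 0 but E2 = 1.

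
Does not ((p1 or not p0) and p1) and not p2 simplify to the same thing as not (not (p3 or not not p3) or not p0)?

E1: not ((p1 or not p0) and p1) and not p2
    = not p1 and not p2
E2: not (not (p3 or not not p3) or not p0)
    = (p3 or not not p3) and p0
    = (p3 or p3) and p0
    = p3 and p0
These differ: at p0=1, p1=0, p2=1, p3=1, E1 = 0 but E2 = 1.

No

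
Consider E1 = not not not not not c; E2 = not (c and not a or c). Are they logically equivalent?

E1: not not not not not c
    = not not not c   — double negation
    = not c   — double negation
E2: not (c and not a or c)
    = not c   — absorption
Both reduce to not c, so they are equivalent.

Yes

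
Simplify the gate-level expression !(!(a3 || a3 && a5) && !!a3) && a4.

a4

!(!(a3 || a3 && a5) && !!a3) && a4
= !(!a3 && !!a3) && a4   — absorption
= (a3 || !a3) && a4   — De Morgan
= a4   — complement / identity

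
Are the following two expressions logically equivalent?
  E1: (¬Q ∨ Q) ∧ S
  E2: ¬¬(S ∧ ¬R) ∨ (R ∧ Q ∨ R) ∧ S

Yes

E1: (¬Q ∨ Q) ∧ S
    = S   (complement / identity)
E2: ¬¬(S ∧ ¬R) ∨ (R ∧ Q ∨ R) ∧ S
    = S ∧ ¬R ∨ (R ∧ Q ∨ R) ∧ S   (double negation)
    = S ∧ ¬R ∨ R ∧ S   (absorption)
    = S   (distribution)
Both reduce to S, so they are equivalent.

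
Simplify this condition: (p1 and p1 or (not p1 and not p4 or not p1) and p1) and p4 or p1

(p1 and p1 or (not p1 and not p4 or not p1) and p1) and p4 or p1
= (p1 and p1 or not p1 and p1) and p4 or p1   [absorption]
= (p1 or not p1 and p1) and p4 or p1   [idempotence]
= p1 and p4 or p1   [complement / identity]
= p1   [absorption]

p1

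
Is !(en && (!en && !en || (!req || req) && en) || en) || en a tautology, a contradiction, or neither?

tautology

!(en && (!en && !en || (!req || req) && en) || en) || en
= !(en && (!en || (!req || req) && en) || en) || en   [idempotence]
= !(en && (!en || en) || en) || en   [complement / identity]
= !(en || en) || en   [complement / identity]
= !en || en   [idempotence]
= true   [complement]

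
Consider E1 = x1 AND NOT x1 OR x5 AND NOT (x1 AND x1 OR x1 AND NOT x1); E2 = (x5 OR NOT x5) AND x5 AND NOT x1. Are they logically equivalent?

E1: x1 AND NOT x1 OR x5 AND NOT (x1 AND x1 OR x1 AND NOT x1)
    = x5 AND NOT (x1 AND x1 OR x1 AND NOT x1)   (complement / identity)
    = x5 AND NOT x1   (distribution)
E2: (x5 OR NOT x5) AND x5 AND NOT x1
    = x5 AND NOT x1   (complement / identity)
Both reduce to x5 AND NOT x1, so they are equivalent.

Yes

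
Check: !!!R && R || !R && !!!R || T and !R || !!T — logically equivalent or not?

E1: !!!R && R || !R && !!!R || T
    = !!!R || T   (distribution)
    = !R || T   (double negation)
E2: !R || !!T
    = !R || T   (double negation)
Both reduce to !R || T, so they are equivalent.

Yes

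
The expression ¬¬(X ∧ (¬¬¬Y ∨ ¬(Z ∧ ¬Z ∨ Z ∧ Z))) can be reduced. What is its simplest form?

X ∧ (¬Y ∨ ¬Z)

¬¬(X ∧ (¬¬¬Y ∨ ¬(Z ∧ ¬Z ∨ Z ∧ Z)))
= ¬¬(X ∧ (¬¬¬Y ∨ ¬Z))   (distribution)
= ¬¬(X ∧ (¬Y ∨ ¬Z))   (double negation)
= X ∧ (¬Y ∨ ¬Z)   (double negation)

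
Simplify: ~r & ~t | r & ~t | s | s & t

~t | s

~r & ~t | r & ~t | s | s & t
= ~t | s | s & t   — distribution
= ~t | s   — absorption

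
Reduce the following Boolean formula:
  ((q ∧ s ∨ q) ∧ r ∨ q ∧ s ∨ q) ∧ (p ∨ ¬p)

q

((q ∧ s ∨ q) ∧ r ∨ q ∧ s ∨ q) ∧ (p ∨ ¬p)
= (q ∧ s ∨ q) ∧ r ∨ q ∧ s ∨ q   [complement / identity]
= q ∧ s ∨ q   [absorption]
= q   [absorption]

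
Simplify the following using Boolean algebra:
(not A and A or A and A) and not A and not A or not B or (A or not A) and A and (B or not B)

not B or A

(not A and A or A and A) and not A and not A or not B or (A or not A) and A and (B or not B)
= (not A and A or A and A) and not A and not A or not B or A and (B or not B)   — complement / identity
= A and not A and not A or not B or A and (B or not B)   — distribution
= A and not A and not A or not B or A   — complement / identity
= A and not A or not B or A   — idempotence
= not B or A   — complement / identity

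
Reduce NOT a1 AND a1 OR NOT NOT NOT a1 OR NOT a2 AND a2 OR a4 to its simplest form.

NOT a1 AND a1 OR NOT NOT NOT a1 OR NOT a2 AND a2 OR a4
= NOT NOT NOT a1 OR NOT a2 AND a2 OR a4   — complement / identity
= NOT NOT NOT a1 OR a4   — complement / identity
= NOT a1 OR a4   — double negation

NOT a1 OR a4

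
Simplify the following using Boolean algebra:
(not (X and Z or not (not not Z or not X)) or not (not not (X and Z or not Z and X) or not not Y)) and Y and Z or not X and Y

(not (X and Z or not (not not Z or not X)) or not (not not (X and Z or not Z and X) or not not Y)) and Y and Z or not X and Y
= (not (X and Z or not Z and X) or not (not not (X and Z or not Z and X) or not not Y)) and Y and Z or not X and Y
= (not (X and Z or not Z and X) or not (X and Z or not Z and X) and not Y) and Y and Z or not X and Y
= not (X and Z or not Z and X) and Y and Z or not X and Y
= not X and Y and Z or not X and Y
= not X and Y

not X and Y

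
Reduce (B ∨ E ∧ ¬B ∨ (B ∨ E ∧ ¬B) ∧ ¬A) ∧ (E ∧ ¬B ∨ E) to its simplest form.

(B ∨ E ∧ ¬B ∨ (B ∨ E ∧ ¬B) ∧ ¬A) ∧ (E ∧ ¬B ∨ E)
= (B ∨ E ∧ ¬B) ∧ (E ∧ ¬B ∨ E)   — absorption
= E ∧ ¬B ∨ B ∧ E   — distribution
= E   — distribution

E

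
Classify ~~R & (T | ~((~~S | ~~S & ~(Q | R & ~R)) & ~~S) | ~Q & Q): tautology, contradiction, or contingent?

~~R & (T | ~((~~S | ~~S & ~(Q | R & ~R)) & ~~S) | ~Q & Q)
= ~~R & (T | ~((~~S | ~~S & ~(Q | R & ~R)) & ~~S))   [complement / identity]
= ~~R & (T | ~((~~S | ~~S & ~Q) & ~~S))   [complement / identity]
= R & (T | ~((~~S | ~~S & ~Q) & ~~S))   [double negation]
= R & (T | ~(~~S & ~~S))   [absorption]
= R & (T | ~~~S)   [idempotence]
= R & (T | ~S)   [double negation]
This depends on R, S, T, so it is not a constant.

contingent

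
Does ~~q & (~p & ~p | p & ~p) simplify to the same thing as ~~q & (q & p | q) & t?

E1: ~~q & (~p & ~p | p & ~p)
    = ~~q & ~p   — distribution
    = q & ~p   — double negation
E2: ~~q & (q & p | q) & t
    = ~~q & q & t   — absorption
    = q & q & t   — double negation
    = q & t   — idempotence
These differ: at p=0, q=1, t=0, E1 = 1 but E2 = 0.

No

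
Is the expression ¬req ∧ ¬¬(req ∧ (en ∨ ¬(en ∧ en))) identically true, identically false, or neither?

¬req ∧ ¬¬(req ∧ (en ∨ ¬(en ∧ en)))
= ¬req ∧ ¬¬(req ∧ (en ∨ ¬en))   — idempotence
= ¬req ∧ req ∧ (en ∨ ¬en)   — double negation
= ¬req ∧ req   — complement / identity
= False   — complement

identically false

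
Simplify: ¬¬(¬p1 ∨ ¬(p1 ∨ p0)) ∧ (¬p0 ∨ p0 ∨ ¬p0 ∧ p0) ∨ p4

¬¬(¬p1 ∨ ¬(p1 ∨ p0)) ∧ (¬p0 ∨ p0 ∨ ¬p0 ∧ p0) ∨ p4
= ¬¬(¬p1 ∨ ¬(p1 ∨ p0)) ∧ (¬p0 ∨ p0) ∨ p4   (complement / identity)
= ¬¬(¬p1 ∨ ¬(p1 ∨ p0)) ∨ p4   (complement / identity)
= ¬(p1 ∧ (p1 ∨ p0)) ∨ p4   (De Morgan)
= ¬p1 ∨ p4   (absorption)

¬p1 ∨ p4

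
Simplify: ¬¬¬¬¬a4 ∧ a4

¬¬¬¬¬a4 ∧ a4
= ¬¬¬a4 ∧ a4
= ¬a4 ∧ a4
= False

False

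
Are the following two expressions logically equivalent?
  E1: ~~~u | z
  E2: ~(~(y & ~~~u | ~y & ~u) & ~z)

E1: ~~~u | z
    = ~u | z
E2: ~(~(y & ~~~u | ~y & ~u) & ~z)
    = ~(~(y & ~u | ~y & ~u) & ~z)
    = ~(~~u & ~z)
    = ~u | z
Both reduce to ~u | z, so they are equivalent.

Yes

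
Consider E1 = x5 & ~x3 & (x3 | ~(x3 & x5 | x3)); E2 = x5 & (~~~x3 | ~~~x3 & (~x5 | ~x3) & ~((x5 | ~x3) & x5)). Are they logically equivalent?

Yes

E1: x5 & ~x3 & (x3 | ~(x3 & x5 | x3))
    = x5 & ~x3 & (x3 | ~x3)   [absorption]
    = x5 & ~x3   [complement / identity]
E2: x5 & (~~~x3 | ~~~x3 & (~x5 | ~x3) & ~((x5 | ~x3) & x5))
    = x5 & (~~~x3 | ~~~x3 & (~x5 | ~x3) & ~x5)   [absorption]
    = x5 & (~~~x3 | ~~~x3 & ~x5)   [absorption]
    = x5 & ~~~x3   [absorption]
    = x5 & ~x3   [double negation]
Both reduce to x5 & ~x3, so they are equivalent.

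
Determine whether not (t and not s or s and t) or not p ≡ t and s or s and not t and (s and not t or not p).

No

E1: not (t and not s or s and t) or not p
    = not t or not p   (distribution)
E2: t and s or s and not t and (s and not t or not p)
    = t and s or s and not t   (absorption)
    = s   (distribution)
These differ: at p=0, s=0, t=0, E1 = 1 but E2 = 0.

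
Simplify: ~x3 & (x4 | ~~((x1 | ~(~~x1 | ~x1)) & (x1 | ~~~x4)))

~x3 & (x4 | ~~((x1 | ~(~~x1 | ~x1)) & (x1 | ~~~x4)))
= ~x3 & (x4 | ~~((x1 | ~(~~x1 | ~x1)) & (x1 | ~x4)))   — double negation
= ~x3 & (x4 | ~~((x1 | ~x1 & x1) & (x1 | ~x4)))   — De Morgan
= ~x3 & (x4 | ~~(x1 & (x1 | ~x4)))   — complement / identity
= ~x3 & (x4 | ~~x1)   — absorption
= ~x3 & (x4 | x1)   — double negation

~x3 & (x4 | x1)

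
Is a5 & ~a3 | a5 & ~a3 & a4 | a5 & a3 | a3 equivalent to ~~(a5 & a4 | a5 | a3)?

E1: a5 & ~a3 | a5 & ~a3 & a4 | a5 & a3 | a3
    = a5 & ~a3 | a5 & a3 | a3   [absorption]
    = a5 | a3   [distribution]
E2: ~~(a5 & a4 | a5 | a3)
    = a5 & a4 | a5 | a3   [double negation]
    = a5 | a3   [absorption]
Both reduce to a5 | a3, so they are equivalent.

Yes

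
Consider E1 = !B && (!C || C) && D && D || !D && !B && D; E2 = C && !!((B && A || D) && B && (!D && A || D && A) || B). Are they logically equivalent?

No

E1: !B && (!C || C) && D && D || !D && !B && D
    = !B && D && D || !D && !B && D
    = !B && D
E2: C && !!((B && A || D) && B && (!D && A || D && A) || B)
    = C && !!((B && A || D) && B && A || B)
    = C && !!(B && A || B)
    = C && !!B
    = C && B
These differ: at A=1, B=1, C=1, D=0, E1 = 0 but E2 = 1.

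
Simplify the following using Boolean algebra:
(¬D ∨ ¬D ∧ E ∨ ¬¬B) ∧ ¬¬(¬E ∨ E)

¬D ∨ B

(¬D ∨ ¬D ∧ E ∨ ¬¬B) ∧ ¬¬(¬E ∨ E)
= (¬D ∨ ¬¬B) ∧ ¬¬(¬E ∨ E)
= (¬D ∨ ¬¬B) ∧ (¬E ∨ E)
= (¬D ∨ B) ∧ (¬E ∨ E)
= ¬D ∨ B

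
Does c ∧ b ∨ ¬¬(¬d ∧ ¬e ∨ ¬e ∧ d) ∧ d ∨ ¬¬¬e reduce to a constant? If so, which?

c ∧ b ∨ ¬¬(¬d ∧ ¬e ∨ ¬e ∧ d) ∧ d ∨ ¬¬¬e
= c ∧ b ∨ ¬¬¬e ∧ d ∨ ¬¬¬e
= c ∧ b ∨ ¬e ∧ d ∨ ¬¬¬e
= c ∧ b ∨ ¬e ∧ d ∨ ¬e
= c ∧ b ∨ ¬e
This depends on b, c, e, so it is not a constant.

no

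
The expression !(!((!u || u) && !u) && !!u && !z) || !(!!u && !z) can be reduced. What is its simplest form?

!u || z

!(!((!u || u) && !u) && !!u && !z) || !(!!u && !z)
= !(!!u && !!u && !z) || !(!!u && !z)
= !(!!u && !z) || !(!!u && !z)
= !(!!u && !z)
= !u || z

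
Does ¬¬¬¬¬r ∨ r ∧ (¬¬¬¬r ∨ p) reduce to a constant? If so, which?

yes, True

¬¬¬¬¬r ∨ r ∧ (¬¬¬¬r ∨ p)
= ¬¬¬r ∨ r ∧ (¬¬¬¬r ∨ p)   — double negation
= ¬r ∨ r ∧ (¬¬¬¬r ∨ p)   — double negation
= ¬r ∨ r ∧ (¬¬r ∨ p)   — double negation
= ¬r ∨ r ∧ (r ∨ p)   — double negation
= ¬r ∨ r   — absorption
= True   — complement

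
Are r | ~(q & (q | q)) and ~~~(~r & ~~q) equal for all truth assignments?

Yes

E1: r | ~(q & (q | q))
    = r | ~(q & q)   (idempotence)
    = r | ~q   (idempotence)
E2: ~~~(~r & ~~q)
    = ~~(r | ~q)   (De Morgan)
    = r | ~q   (double negation)
Both reduce to r | ~q, so they are equivalent.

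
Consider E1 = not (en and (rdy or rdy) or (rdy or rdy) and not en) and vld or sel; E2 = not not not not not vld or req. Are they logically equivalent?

E1: not (en and (rdy or rdy) or (rdy or rdy) and not en) and vld or sel
    = not (rdy or rdy) and vld or sel   (distribution)
    = not rdy and vld or sel   (idempotence)
E2: not not not not not vld or req
    = not not not vld or req   (double negation)
    = not vld or req   (double negation)
These differ: at en=0, rdy=1, req=0, sel=0, vld=0, E1 = 0 but E2 = 1.

No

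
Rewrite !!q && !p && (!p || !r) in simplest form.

!!q && !p && (!p || !r)
= !!q && !p   (absorption)
= q && !p   (double negation)

q && !p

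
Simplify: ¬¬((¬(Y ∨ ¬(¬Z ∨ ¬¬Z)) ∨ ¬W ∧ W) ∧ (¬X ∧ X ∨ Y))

False

¬¬((¬(Y ∨ ¬(¬Z ∨ ¬¬Z)) ∨ ¬W ∧ W) ∧ (¬X ∧ X ∨ Y))
= ¬¬((¬(Y ∨ Z ∧ ¬Z) ∨ ¬W ∧ W) ∧ (¬X ∧ X ∨ Y))   — De Morgan
= ¬¬((¬Y ∨ ¬W ∧ W) ∧ (¬X ∧ X ∨ Y))   — complement / identity
= ¬¬(¬Y ∧ (¬X ∧ X ∨ Y))   — complement / identity
= ¬Y ∧ (¬X ∧ X ∨ Y)   — double negation
= ¬Y ∧ Y   — complement / identity
= False   — complement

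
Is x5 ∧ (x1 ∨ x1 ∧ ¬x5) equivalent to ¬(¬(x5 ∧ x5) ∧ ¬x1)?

No

E1: x5 ∧ (x1 ∨ x1 ∧ ¬x5)
    = x5 ∧ x1
E2: ¬(¬(x5 ∧ x5) ∧ ¬x1)
    = x5 ∧ x5 ∨ x1
    = x5 ∨ x1
These differ: at x1=1, x5=0, E1 = 0 but E2 = 1.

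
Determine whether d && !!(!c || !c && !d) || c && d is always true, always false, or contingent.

contingent

d && !!(!c || !c && !d) || c && d
= d && !!!c || c && d
= d && !c || c && d
= d
This depends on d, so it is not a constant.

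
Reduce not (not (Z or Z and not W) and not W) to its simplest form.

Z or W

not (not (Z or Z and not W) and not W)
= Z or Z and not W or W   [De Morgan]
= Z or W   [absorption]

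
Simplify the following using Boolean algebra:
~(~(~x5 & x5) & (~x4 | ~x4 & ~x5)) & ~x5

x4 & ~x5

~(~(~x5 & x5) & (~x4 | ~x4 & ~x5)) & ~x5
= ~(~(~x5 & x5) & ~x4) & ~x5   — absorption
= (~x5 & x5 | x4) & ~x5   — De Morgan
= x4 & ~x5   — complement / identity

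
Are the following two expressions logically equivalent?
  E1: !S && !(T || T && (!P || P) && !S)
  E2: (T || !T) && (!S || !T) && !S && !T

Yes

E1: !S && !(T || T && (!P || P) && !S)
    = !S && !(T || T && !S)   — complement / identity
    = !S && !T   — absorption
E2: (T || !T) && (!S || !T) && !S && !T
    = (T || !T) && !S && !T   — absorption
    = !S && !T   — complement / identity
Both reduce to !S && !T, so they are equivalent.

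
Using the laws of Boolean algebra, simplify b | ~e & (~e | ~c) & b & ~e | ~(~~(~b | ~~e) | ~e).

b | ~e & (~e | ~c) & b & ~e | ~(~~(~b | ~~e) | ~e)
= b | ~e & b & ~e | ~(~~(~b | ~~e) | ~e)   — absorption
= b | ~e & b & ~e | ~(~b | ~~e) & e   — De Morgan
= b | ~e & b & ~e | b & ~e & e   — De Morgan
= b | b & ~e   — distribution
= b   — absorption

b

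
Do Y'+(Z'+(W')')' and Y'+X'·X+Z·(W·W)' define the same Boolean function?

E1: Y'+(Z'+(W')')'
    = Y'+Z·W'
E2: Y'+X'·X+Z·(W·W)'
    = Y'+Z·(W·W)'
    = Y'+Z·W'
Both reduce to Y'+Z·W', so they are equivalent.

Yes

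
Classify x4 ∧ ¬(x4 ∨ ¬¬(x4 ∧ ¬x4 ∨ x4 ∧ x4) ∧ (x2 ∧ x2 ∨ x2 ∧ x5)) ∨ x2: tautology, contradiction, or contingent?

contingent

x4 ∧ ¬(x4 ∨ ¬¬(x4 ∧ ¬x4 ∨ x4 ∧ x4) ∧ (x2 ∧ x2 ∨ x2 ∧ x5)) ∨ x2
= x4 ∧ ¬(x4 ∨ (x4 ∧ ¬x4 ∨ x4 ∧ x4) ∧ (x2 ∧ x2 ∨ x2 ∧ x5)) ∨ x2   — double negation
= x4 ∧ ¬(x4 ∨ (x4 ∧ ¬x4 ∨ x4 ∧ x4) ∧ x2 ∧ (x2 ∨ x5)) ∨ x2   — distribution
= x4 ∧ ¬(x4 ∨ x4 ∧ x2 ∧ (x2 ∨ x5)) ∨ x2   — distribution
= x4 ∧ ¬(x4 ∨ x4 ∧ x2) ∨ x2   — absorption
= x4 ∧ ¬x4 ∨ x2   — absorption
= x2   — complement / identity
This depends on x2, so it is not a constant.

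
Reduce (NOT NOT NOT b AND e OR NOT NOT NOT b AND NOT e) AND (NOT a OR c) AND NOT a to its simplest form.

NOT b AND NOT a

(NOT NOT NOT b AND e OR NOT NOT NOT b AND NOT e) AND (NOT a OR c) AND NOT a
= NOT NOT NOT b AND (NOT a OR c) AND NOT a   [distribution]
= NOT b AND (NOT a OR c) AND NOT a   [double negation]
= NOT b AND NOT a   [absorption]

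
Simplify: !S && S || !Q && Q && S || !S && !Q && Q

!S && S || !Q && Q && S || !S && !Q && Q
= !Q && Q && S || !S && !Q && Q   — complement / identity
= !Q && Q   — distribution
= false   — complement

false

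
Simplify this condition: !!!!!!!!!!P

P

!!!!!!!!!!P
= !!!!!!!!P   (double negation)
= !!!!!!P   (double negation)
= !!!!P   (double negation)
= !!P   (double negation)
= P   (double negation)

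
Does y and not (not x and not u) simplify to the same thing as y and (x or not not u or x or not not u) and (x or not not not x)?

E1: y and not (not x and not u)
    = y and (x or u)   [De Morgan]
E2: y and (x or not not u or x or not not u) and (x or not not not x)
    = y and (x or not not u or x or not not u) and (x or not x)   [double negation]
    = y and (x or not not u) and (x or not x)   [idempotence]
    = y and (x or not not u)   [complement / identity]
    = y and (x or u)   [double negation]
Both reduce to y and (x or u), so they are equivalent.

Yes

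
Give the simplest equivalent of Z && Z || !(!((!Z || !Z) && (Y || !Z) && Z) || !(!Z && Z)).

Z

Z && Z || !(!((!Z || !Z) && (Y || !Z) && Z) || !(!Z && Z))
= Z && Z || (!Z || !Z) && (Y || !Z) && Z && !Z && Z   [De Morgan]
= Z && Z || (!Z && Y || !Z) && Z && !Z && Z   [distribution]
= Z && Z || !Z && Z && !Z && Z   [absorption]
= Z && Z || !Z && Z   [idempotence]
= Z   [distribution]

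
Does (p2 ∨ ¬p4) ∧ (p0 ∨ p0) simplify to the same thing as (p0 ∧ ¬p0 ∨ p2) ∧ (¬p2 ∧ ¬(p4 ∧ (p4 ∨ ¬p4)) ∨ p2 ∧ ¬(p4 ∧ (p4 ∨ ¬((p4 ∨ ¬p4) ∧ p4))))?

No

E1: (p2 ∨ ¬p4) ∧ (p0 ∨ p0)
    = (p2 ∨ ¬p4) ∧ p0   [idempotence]
E2: (p0 ∧ ¬p0 ∨ p2) ∧ (¬p2 ∧ ¬(p4 ∧ (p4 ∨ ¬p4)) ∨ p2 ∧ ¬(p4 ∧ (p4 ∨ ¬((p4 ∨ ¬p4) ∧ p4))))
    = (p0 ∧ ¬p0 ∨ p2) ∧ (¬p2 ∧ ¬(p4 ∧ (p4 ∨ ¬p4)) ∨ p2 ∧ ¬(p4 ∧ (p4 ∨ ¬p4)))   [complement / identity]
    = p2 ∧ (¬p2 ∧ ¬(p4 ∧ (p4 ∨ ¬p4)) ∨ p2 ∧ ¬(p4 ∧ (p4 ∨ ¬p4)))   [complement / identity]
    = p2 ∧ ¬(p4 ∧ (p4 ∨ ¬p4))   [distribution]
    = p2 ∧ ¬p4   [complement / identity]
These differ: at p0=0, p2=1, p4=0, E1 = 0 but E2 = 1.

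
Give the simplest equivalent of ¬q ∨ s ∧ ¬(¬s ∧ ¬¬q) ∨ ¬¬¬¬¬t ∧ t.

¬q ∨ s ∧ ¬(¬s ∧ ¬¬q) ∨ ¬¬¬¬¬t ∧ t
= ¬q ∨ s ∧ (s ∨ ¬q) ∨ ¬¬¬¬¬t ∧ t   [De Morgan]
= ¬q ∨ s ∧ (s ∨ ¬q) ∨ ¬¬¬t ∧ t   [double negation]
= ¬q ∨ s ∧ (s ∨ ¬q) ∨ ¬t ∧ t   [double negation]
= ¬q ∨ s ∧ (s ∨ ¬q)   [complement / identity]
= ¬q ∨ s   [absorption]

¬q ∨ s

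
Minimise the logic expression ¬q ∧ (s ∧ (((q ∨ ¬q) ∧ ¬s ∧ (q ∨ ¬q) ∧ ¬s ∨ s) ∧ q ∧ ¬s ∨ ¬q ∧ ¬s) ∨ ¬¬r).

¬q ∧ (s ∧ (((q ∨ ¬q) ∧ ¬s ∧ (q ∨ ¬q) ∧ ¬s ∨ s) ∧ q ∧ ¬s ∨ ¬q ∧ ¬s) ∨ ¬¬r)
= ¬q ∧ (s ∧ (((q ∨ ¬q) ∧ ¬s ∨ s) ∧ q ∧ ¬s ∨ ¬q ∧ ¬s) ∨ ¬¬r)   — idempotence
= ¬q ∧ (s ∧ ((¬s ∨ s) ∧ q ∧ ¬s ∨ ¬q ∧ ¬s) ∨ ¬¬r)   — complement / identity
= ¬q ∧ (s ∧ (q ∧ ¬s ∨ ¬q ∧ ¬s) ∨ ¬¬r)   — complement / identity
= ¬q ∧ (s ∧ ¬s ∨ ¬¬r)   — distribution
= ¬q ∧ ¬¬r   — complement / identity
= ¬q ∧ r   — double negation

¬q ∧ r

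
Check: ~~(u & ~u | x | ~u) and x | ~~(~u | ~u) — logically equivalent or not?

E1: ~~(u & ~u | x | ~u)
    = u & ~u | x | ~u   — double negation
    = x | ~u   — complement / identity
E2: x | ~~(~u | ~u)
    = x | ~~~u   — idempotence
    = x | ~u   — double negation
Both reduce to x | ~u, so they are equivalent.

Yes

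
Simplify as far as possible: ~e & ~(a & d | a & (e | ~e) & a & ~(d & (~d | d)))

~e & ~(a & d | a & (e | ~e) & a & ~(d & (~d | d)))
= ~e & ~(a & d | a & a & ~(d & (~d | d)))
= ~e & ~(a & d | a & ~(d & (~d | d)))
= ~e & ~(a & d | a & ~d)
= ~e & ~a

~e & ~a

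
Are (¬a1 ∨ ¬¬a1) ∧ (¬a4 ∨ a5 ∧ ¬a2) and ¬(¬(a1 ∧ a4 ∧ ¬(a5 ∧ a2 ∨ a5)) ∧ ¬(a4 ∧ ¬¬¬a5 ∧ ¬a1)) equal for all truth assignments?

E1: (¬a1 ∨ ¬¬a1) ∧ (¬a4 ∨ a5 ∧ ¬a2)
    = (¬a1 ∨ a1) ∧ (¬a4 ∨ a5 ∧ ¬a2)   [double negation]
    = ¬a4 ∨ a5 ∧ ¬a2   [complement / identity]
E2: ¬(¬(a1 ∧ a4 ∧ ¬(a5 ∧ a2 ∨ a5)) ∧ ¬(a4 ∧ ¬¬¬a5 ∧ ¬a1))
    = a1 ∧ a4 ∧ ¬(a5 ∧ a2 ∨ a5) ∨ a4 ∧ ¬¬¬a5 ∧ ¬a1   [De Morgan]
    = a1 ∧ a4 ∧ ¬(a5 ∧ a2 ∨ a5) ∨ a4 ∧ ¬a5 ∧ ¬a1   [double negation]
    = a1 ∧ a4 ∧ ¬a5 ∨ a4 ∧ ¬a5 ∧ ¬a1   [absorption]
    = a4 ∧ ¬a5   [distribution]
These differ: at a1=0, a2=0, a4=0, a5=0, E1 = 1 but E2 = 0.

No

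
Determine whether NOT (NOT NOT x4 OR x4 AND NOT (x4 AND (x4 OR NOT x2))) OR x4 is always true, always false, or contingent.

always true

NOT (NOT NOT x4 OR x4 AND NOT (x4 AND (x4 OR NOT x2))) OR x4
= NOT (NOT NOT x4 OR x4 AND NOT x4) OR x4
= NOT NOT NOT x4 OR x4
= NOT x4 OR x4
= TRUE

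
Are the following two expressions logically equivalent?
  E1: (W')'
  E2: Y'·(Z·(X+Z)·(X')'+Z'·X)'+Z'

No

E1: (W')'
    = W   — double negation
E2: Y'·(Z·(X+Z)·(X')'+Z'·X)'+Z'
    = Y'·(Z·(X+Z)·X+Z'·X)'+Z'   — double negation
    = Y'·(Z·X+Z'·X)'+Z'   — absorption
    = Y'·X'+Z'   — distribution
These differ: at W=0, X=1, Y=1, Z=0, E1 = 0 but E2 = 1.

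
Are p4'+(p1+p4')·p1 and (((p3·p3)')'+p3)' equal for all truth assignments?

E1: p4'+(p1+p4')·p1
    = p4'+p1   — absorption
E2: (((p3·p3)')'+p3)'
    = (p3·p3+p3)'   — double negation
    = (p3+p3)'   — idempotence
    = p3'   — idempotence
These differ: at p1=0, p3=1, p4=0, E1 = 1 but E2 = 0.

No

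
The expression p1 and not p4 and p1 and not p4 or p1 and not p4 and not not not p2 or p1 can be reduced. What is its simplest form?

p1 and not p4 and p1 and not p4 or p1 and not p4 and not not not p2 or p1
= p1 and not p4 and p1 and not p4 or p1 and not p4 and not p2 or p1
= p1 and not p4 and (p1 and not p4 or not p2) or p1
= p1 and not p4 or p1
= p1

p1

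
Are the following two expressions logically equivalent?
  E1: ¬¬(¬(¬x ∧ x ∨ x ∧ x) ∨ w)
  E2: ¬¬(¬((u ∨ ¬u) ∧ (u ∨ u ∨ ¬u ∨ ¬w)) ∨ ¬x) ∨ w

E1: ¬¬(¬(¬x ∧ x ∨ x ∧ x) ∨ w)
    = ¬¬(¬x ∨ w)   — distribution
    = ¬x ∨ w   — double negation
E2: ¬¬(¬((u ∨ ¬u) ∧ (u ∨ u ∨ ¬u ∨ ¬w)) ∨ ¬x) ∨ w
    = ¬¬(¬((u ∨ ¬u) ∧ (u ∨ ¬u ∨ ¬w)) ∨ ¬x) ∨ w   — idempotence
    = ¬¬(¬(u ∨ ¬u) ∨ ¬x) ∨ w   — absorption
    = ¬((u ∨ ¬u) ∧ x) ∨ w   — De Morgan
    = ¬x ∨ w   — complement / identity
Both reduce to ¬x ∨ w, so they are equivalent.

Yes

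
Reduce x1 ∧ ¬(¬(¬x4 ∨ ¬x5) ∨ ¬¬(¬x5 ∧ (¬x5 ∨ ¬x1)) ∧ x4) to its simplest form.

x1 ∧ ¬x4

x1 ∧ ¬(¬(¬x4 ∨ ¬x5) ∨ ¬¬(¬x5 ∧ (¬x5 ∨ ¬x1)) ∧ x4)
= x1 ∧ ¬(¬(¬x4 ∨ ¬x5) ∨ ¬¬¬x5 ∧ x4)   [absorption]
= x1 ∧ ¬(x4 ∧ x5 ∨ ¬¬¬x5 ∧ x4)   [De Morgan]
= x1 ∧ ¬(x4 ∧ x5 ∨ ¬x5 ∧ x4)   [double negation]
= x1 ∧ ¬x4   [distribution]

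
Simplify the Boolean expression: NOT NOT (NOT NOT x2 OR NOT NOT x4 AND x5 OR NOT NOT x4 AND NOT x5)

NOT NOT (NOT NOT x2 OR NOT NOT x4 AND x5 OR NOT NOT x4 AND NOT x5)
= NOT NOT (NOT NOT x2 OR NOT NOT x4)   (distribution)
= NOT (NOT x2 AND NOT x4)   (De Morgan)
= x2 OR x4   (De Morgan)

x2 OR x4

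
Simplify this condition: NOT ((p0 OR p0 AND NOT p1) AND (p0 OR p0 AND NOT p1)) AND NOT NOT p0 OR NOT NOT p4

p4

NOT ((p0 OR p0 AND NOT p1) AND (p0 OR p0 AND NOT p1)) AND NOT NOT p0 OR NOT NOT p4
= NOT ((p0 OR p0 AND NOT p1) AND (p0 OR p0 AND NOT p1)) AND p0 OR NOT NOT p4   — double negation
= NOT (p0 OR p0 AND NOT p1) AND p0 OR NOT NOT p4   — idempotence
= NOT p0 AND p0 OR NOT NOT p4   — absorption
= NOT NOT p4   — complement / identity
= p4   — double negation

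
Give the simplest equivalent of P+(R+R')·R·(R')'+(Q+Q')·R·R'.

P+R

P+(R+R')·R·(R')'+(Q+Q')·R·R'
= P+(R+R')·R·(R')'+R·R'
= P+(R+R')·R·R+R·R'
= P+R·R+R·R'
= P+R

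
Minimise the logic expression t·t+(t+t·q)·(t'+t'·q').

t

t·t+(t+t·q)·(t'+t'·q')
= t·t+(t+t·q)·t'   [absorption]
= t·t+t·t'   [absorption]
= t   [distribution]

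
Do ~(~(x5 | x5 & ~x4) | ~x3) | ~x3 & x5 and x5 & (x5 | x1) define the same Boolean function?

Yes

E1: ~(~(x5 | x5 & ~x4) | ~x3) | ~x3 & x5
    = (x5 | x5 & ~x4) & x3 | ~x3 & x5   [De Morgan]
    = x5 & x3 | ~x3 & x5   [absorption]
    = x5   [distribution]
E2: x5 & (x5 | x1)
    = x5   [absorption]
Both reduce to x5, so they are equivalent.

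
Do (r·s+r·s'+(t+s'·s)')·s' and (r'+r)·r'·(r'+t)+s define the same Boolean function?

No

E1: (r·s+r·s'+(t+s'·s)')·s'
    = (r·s+r·s'+t')·s'   — complement / identity
    = (r+t')·s'   — distribution
E2: (r'+r)·r'·(r'+t)+s
    = r'·(r'+t)+s   — complement / identity
    = r'+s   — absorption
These differ: at r=0, s=1, t=1, E1 = 0 but E2 = 1.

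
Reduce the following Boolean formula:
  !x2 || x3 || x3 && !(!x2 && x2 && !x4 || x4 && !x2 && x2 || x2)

!x2 || x3

!x2 || x3 || x3 && !(!x2 && x2 && !x4 || x4 && !x2 && x2 || x2)
= !x2 || x3 || x3 && !(!x2 && x2 || x2)   (distribution)
= !x2 || x3 || x3 && !x2   (complement / identity)
= !x2 || x3   (absorption)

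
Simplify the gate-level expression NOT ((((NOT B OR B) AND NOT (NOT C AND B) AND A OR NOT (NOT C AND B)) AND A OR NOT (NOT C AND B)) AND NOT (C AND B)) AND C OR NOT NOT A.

B AND C OR A

NOT ((((NOT B OR B) AND NOT (NOT C AND B) AND A OR NOT (NOT C AND B)) AND A OR NOT (NOT C AND B)) AND NOT (C AND B)) AND C OR NOT NOT A
= NOT (((NOT (NOT C AND B) AND A OR NOT (NOT C AND B)) AND A OR NOT (NOT C AND B)) AND NOT (C AND B)) AND C OR NOT NOT A
= NOT ((NOT (NOT C AND B) AND A OR NOT (NOT C AND B)) AND NOT (C AND B)) AND C OR NOT NOT A
= NOT (NOT (NOT C AND B) AND NOT (C AND B)) AND C OR NOT NOT A
= (NOT C AND B OR C AND B) AND C OR NOT NOT A
= (NOT C AND B OR C AND B) AND C OR A
= B AND C OR A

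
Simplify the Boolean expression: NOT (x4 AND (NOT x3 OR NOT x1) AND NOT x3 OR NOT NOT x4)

NOT (x4 AND (NOT x3 OR NOT x1) AND NOT x3 OR NOT NOT x4)
= NOT (x4 AND NOT x3 OR NOT NOT x4)   (absorption)
= NOT (x4 AND NOT x3 OR x4)   (double negation)
= NOT x4   (absorption)

NOT x4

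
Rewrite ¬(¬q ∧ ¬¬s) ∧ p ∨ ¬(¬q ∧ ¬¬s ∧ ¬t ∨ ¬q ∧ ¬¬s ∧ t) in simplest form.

q ∨ ¬s

¬(¬q ∧ ¬¬s) ∧ p ∨ ¬(¬q ∧ ¬¬s ∧ ¬t ∨ ¬q ∧ ¬¬s ∧ t)
= ¬(¬q ∧ ¬¬s) ∧ p ∨ ¬(¬q ∧ ¬¬s)   — distribution
= ¬(¬q ∧ ¬¬s)   — absorption
= q ∨ ¬s   — De Morgan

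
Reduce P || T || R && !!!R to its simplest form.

P || T

P || T || R && !!!R
= P || T || R && !R
= P || T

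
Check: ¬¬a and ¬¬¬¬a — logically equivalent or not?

Yes

E1: ¬¬a
    = a   [double negation]
E2: ¬¬¬¬a
    = ¬¬a   [double negation]
    = a   [double negation]
Both reduce to a, so they are equivalent.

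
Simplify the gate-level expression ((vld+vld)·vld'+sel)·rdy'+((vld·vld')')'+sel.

sel

((vld+vld)·vld'+sel)·rdy'+((vld·vld')')'+sel
= ((vld+vld)·vld'+sel)·rdy'+vld·vld'+sel   (double negation)
= (vld·vld'+sel)·rdy'+vld·vld'+sel   (idempotence)
= vld·vld'+sel   (absorption)
= sel   (complement / identity)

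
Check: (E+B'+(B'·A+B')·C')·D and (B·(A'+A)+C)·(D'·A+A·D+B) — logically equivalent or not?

E1: (E+B'+(B'·A+B')·C')·D
    = (E+B'+B'·C')·D   (absorption)
    = (E+B')·D   (absorption)
E2: (B·(A'+A)+C)·(D'·A+A·D+B)
    = (B·(A'+A)+C)·(A+B)   (distribution)
    = (B+C)·(A+B)   (complement / identity)
    = C·A+B   (distribution)
These differ: at A=1, B=0, C=1, D=0, E=1, E1 = 0 but E2 = 1.

No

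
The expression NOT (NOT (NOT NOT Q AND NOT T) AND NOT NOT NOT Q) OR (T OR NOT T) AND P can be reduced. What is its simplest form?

NOT (NOT (NOT NOT Q AND NOT T) AND NOT NOT NOT Q) OR (T OR NOT T) AND P
= NOT (NOT (NOT NOT Q AND NOT T) AND NOT NOT NOT Q) OR P   — complement / identity
= NOT NOT Q AND NOT T OR NOT NOT Q OR P   — De Morgan
= NOT NOT Q OR P   — absorption
= Q OR P   — double negation

Q OR P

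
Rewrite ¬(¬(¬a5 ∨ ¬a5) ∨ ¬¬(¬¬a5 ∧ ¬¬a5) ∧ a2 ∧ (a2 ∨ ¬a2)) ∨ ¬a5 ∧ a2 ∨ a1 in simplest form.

¬a5 ∨ a1

¬(¬(¬a5 ∨ ¬a5) ∨ ¬¬(¬¬a5 ∧ ¬¬a5) ∧ a2 ∧ (a2 ∨ ¬a2)) ∨ ¬a5 ∧ a2 ∨ a1
= ¬(¬(¬a5 ∨ ¬a5) ∨ ¬(¬a5 ∨ ¬a5) ∧ a2 ∧ (a2 ∨ ¬a2)) ∨ ¬a5 ∧ a2 ∨ a1   (De Morgan)
= ¬(¬(¬a5 ∨ ¬a5) ∨ ¬(¬a5 ∨ ¬a5) ∧ a2) ∨ ¬a5 ∧ a2 ∨ a1   (complement / identity)
= ¬¬(¬a5 ∨ ¬a5) ∨ ¬a5 ∧ a2 ∨ a1   (absorption)
= ¬(a5 ∧ a5) ∨ ¬a5 ∧ a2 ∨ a1   (De Morgan)
= ¬a5 ∨ ¬a5 ∧ a2 ∨ a1   (idempotence)
= ¬a5 ∨ a1   (absorption)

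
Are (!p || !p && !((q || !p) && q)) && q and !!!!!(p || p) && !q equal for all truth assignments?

No

E1: (!p || !p && !((q || !p) && q)) && q
    = (!p || !p && !q) && q   (absorption)
    = !p && q   (absorption)
E2: !!!!!(p || p) && !q
    = !!!!!p && !q   (idempotence)
    = !!!p && !q   (double negation)
    = !p && !q   (double negation)
These differ: at p=0, q=0, E1 = 0 but E2 = 1.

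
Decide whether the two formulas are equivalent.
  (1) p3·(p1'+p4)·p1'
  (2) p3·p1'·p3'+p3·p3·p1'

Yes

E1: p3·(p1'+p4)·p1'
    = p3·p1'   (absorption)
E2: p3·p1'·p3'+p3·p3·p1'
    = p3·p1'   (distribution)
Both reduce to p3·p1', so they are equivalent.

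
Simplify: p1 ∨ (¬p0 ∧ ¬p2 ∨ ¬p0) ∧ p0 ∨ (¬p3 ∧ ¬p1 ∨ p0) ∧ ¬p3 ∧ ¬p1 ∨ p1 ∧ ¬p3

p1 ∨ ¬p3

p1 ∨ (¬p0 ∧ ¬p2 ∨ ¬p0) ∧ p0 ∨ (¬p3 ∧ ¬p1 ∨ p0) ∧ ¬p3 ∧ ¬p1 ∨ p1 ∧ ¬p3
= p1 ∨ ¬p0 ∧ p0 ∨ (¬p3 ∧ ¬p1 ∨ p0) ∧ ¬p3 ∧ ¬p1 ∨ p1 ∧ ¬p3
= p1 ∨ (¬p3 ∧ ¬p1 ∨ p0) ∧ ¬p3 ∧ ¬p1 ∨ p1 ∧ ¬p3
= p1 ∨ ¬p3 ∧ ¬p1 ∨ p1 ∧ ¬p3
= p1 ∨ ¬p3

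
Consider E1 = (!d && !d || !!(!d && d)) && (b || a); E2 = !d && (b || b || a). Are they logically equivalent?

Yes

E1: (!d && !d || !!(!d && d)) && (b || a)
    = (!d && !d || !d && d) && (b || a)   (double negation)
    = !d && (b || a)   (distribution)
E2: !d && (b || b || a)
    = !d && (b || a)   (idempotence)
Both reduce to !d && (b || a), so they are equivalent.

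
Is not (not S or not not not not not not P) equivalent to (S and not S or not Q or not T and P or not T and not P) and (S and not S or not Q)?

E1: not (not S or not not not not not not P)
    = not (not S or not not not not P)
    = S and not not not P
    = S and not P
E2: (S and not S or not Q or not T and P or not T and not P) and (S and not S or not Q)
    = (S and not S or not Q or not T) and (S and not S or not Q)
    = S and not S or not Q
    = not Q
These differ: at P=1, Q=0, S=0, T=0, E1 = 0 but E2 = 1.

No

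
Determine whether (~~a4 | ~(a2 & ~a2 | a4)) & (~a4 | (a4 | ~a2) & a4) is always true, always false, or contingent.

(~~a4 | ~(a2 & ~a2 | a4)) & (~a4 | (a4 | ~a2) & a4)
= (a4 | ~(a2 & ~a2 | a4)) & (~a4 | (a4 | ~a2) & a4)   (double negation)
= (a4 | ~(a2 & ~a2 | a4)) & (~a4 | a4)   (absorption)
= (a4 | ~a4) & (~a4 | a4)   (complement / identity)
= ~a4 | a4   (complement / identity)
= 1   (complement)

always true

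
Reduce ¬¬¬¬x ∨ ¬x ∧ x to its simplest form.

x

¬¬¬¬x ∨ ¬x ∧ x
= ¬¬¬¬x   (complement / identity)
= ¬¬x   (double negation)
= x   (double negation)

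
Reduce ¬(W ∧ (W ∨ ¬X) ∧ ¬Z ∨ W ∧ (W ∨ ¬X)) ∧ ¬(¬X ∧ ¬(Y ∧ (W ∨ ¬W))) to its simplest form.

¬(W ∧ (W ∨ ¬X) ∧ ¬Z ∨ W ∧ (W ∨ ¬X)) ∧ ¬(¬X ∧ ¬(Y ∧ (W ∨ ¬W)))
= ¬(W ∧ (W ∨ ¬X)) ∧ ¬(¬X ∧ ¬(Y ∧ (W ∨ ¬W)))   — absorption
= ¬(W ∧ (W ∨ ¬X)) ∧ ¬(¬X ∧ ¬Y)   — complement / identity
= ¬(W ∧ (W ∨ ¬X)) ∧ (X ∨ Y)   — De Morgan
= ¬W ∧ (X ∨ Y)   — absorption

¬W ∧ (X ∨ Y)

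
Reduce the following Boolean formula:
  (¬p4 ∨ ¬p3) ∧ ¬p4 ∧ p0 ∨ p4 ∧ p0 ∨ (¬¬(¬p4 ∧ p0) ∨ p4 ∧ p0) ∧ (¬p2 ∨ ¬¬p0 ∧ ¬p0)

(¬p4 ∨ ¬p3) ∧ ¬p4 ∧ p0 ∨ p4 ∧ p0 ∨ (¬¬(¬p4 ∧ p0) ∨ p4 ∧ p0) ∧ (¬p2 ∨ ¬¬p0 ∧ ¬p0)
= (¬p4 ∨ ¬p3) ∧ ¬p4 ∧ p0 ∨ p4 ∧ p0 ∨ (¬p4 ∧ p0 ∨ p4 ∧ p0) ∧ (¬p2 ∨ ¬¬p0 ∧ ¬p0)   [double negation]
= (¬p4 ∨ ¬p3) ∧ ¬p4 ∧ p0 ∨ p4 ∧ p0 ∨ (¬p4 ∧ p0 ∨ p4 ∧ p0) ∧ (¬p2 ∨ p0 ∧ ¬p0)   [double negation]
= ¬p4 ∧ p0 ∨ p4 ∧ p0 ∨ (¬p4 ∧ p0 ∨ p4 ∧ p0) ∧ (¬p2 ∨ p0 ∧ ¬p0)   [absorption]
= ¬p4 ∧ p0 ∨ p4 ∧ p0 ∨ (¬p4 ∧ p0 ∨ p4 ∧ p0) ∧ ¬p2   [complement / identity]
= ¬p4 ∧ p0 ∨ p4 ∧ p0   [absorption]
= p0   [distribution]

p0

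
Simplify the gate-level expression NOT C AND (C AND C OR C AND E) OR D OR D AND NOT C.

D

NOT C AND (C AND C OR C AND E) OR D OR D AND NOT C
= NOT C AND (C OR E) AND C OR D OR D AND NOT C   [distribution]
= NOT C AND C OR D OR D AND NOT C   [absorption]
= NOT C AND C OR D   [absorption]
= D   [complement / identity]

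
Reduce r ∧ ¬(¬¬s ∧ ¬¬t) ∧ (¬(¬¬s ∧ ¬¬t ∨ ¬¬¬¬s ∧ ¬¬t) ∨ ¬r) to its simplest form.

r ∧ (¬s ∨ ¬t)

r ∧ ¬(¬¬s ∧ ¬¬t) ∧ (¬(¬¬s ∧ ¬¬t ∨ ¬¬¬¬s ∧ ¬¬t) ∨ ¬r)
= r ∧ ¬(¬¬s ∧ ¬¬t) ∧ (¬(¬¬s ∧ ¬¬t ∨ ¬¬s ∧ ¬¬t) ∨ ¬r)
= r ∧ ¬(¬¬s ∧ ¬¬t) ∧ (¬(¬¬s ∧ ¬¬t) ∨ ¬r)
= r ∧ ¬(¬¬s ∧ ¬¬t)
= r ∧ (¬s ∨ ¬t)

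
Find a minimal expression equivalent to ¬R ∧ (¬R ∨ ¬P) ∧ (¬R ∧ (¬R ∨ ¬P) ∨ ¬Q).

¬R

¬R ∧ (¬R ∨ ¬P) ∧ (¬R ∧ (¬R ∨ ¬P) ∨ ¬Q)
= ¬R ∧ (¬R ∨ ¬P)
= ¬R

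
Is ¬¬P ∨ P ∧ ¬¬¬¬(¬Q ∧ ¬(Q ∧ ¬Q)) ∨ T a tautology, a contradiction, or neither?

¬¬P ∨ P ∧ ¬¬¬¬(¬Q ∧ ¬(Q ∧ ¬Q)) ∨ T
= ¬¬P ∨ P ∧ ¬¬¬(Q ∨ Q ∧ ¬Q) ∨ T   — De Morgan
= ¬¬P ∨ P ∧ ¬¬¬Q ∨ T   — complement / identity
= P ∨ P ∧ ¬¬¬Q ∨ T   — double negation
= P ∨ P ∧ ¬Q ∨ T   — double negation
= P ∨ T   — absorption
This depends on P, T, so it is not a constant.

neither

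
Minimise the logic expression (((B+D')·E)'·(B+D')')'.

B+D'

(((B+D')·E)'·(B+D')')'
= (B+D')·E+B+D'   (De Morgan)
= B+D'   (absorption)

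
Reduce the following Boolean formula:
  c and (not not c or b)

c and (not not c or b)
= c and (c or b)   (double negation)
= c   (absorption)

c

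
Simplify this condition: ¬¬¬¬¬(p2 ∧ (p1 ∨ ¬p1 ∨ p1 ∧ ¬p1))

¬p2

¬¬¬¬¬(p2 ∧ (p1 ∨ ¬p1 ∨ p1 ∧ ¬p1))
= ¬¬¬(p2 ∧ (p1 ∨ ¬p1 ∨ p1 ∧ ¬p1))   — double negation
= ¬(p2 ∧ (p1 ∨ ¬p1 ∨ p1 ∧ ¬p1))   — double negation
= ¬(p2 ∧ (p1 ∨ ¬p1))   — complement / identity
= ¬p2   — complement / identity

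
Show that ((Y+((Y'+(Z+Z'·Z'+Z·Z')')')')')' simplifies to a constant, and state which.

((Y+((Y'+(Z+Z'·Z'+Z·Z')')')')')'
= ((Y+(Y·(Z+Z'·Z'+Z·Z'))')')'   — De Morgan
= Y+(Y·(Z+Z'·Z'+Z·Z'))'   — double negation
= Y+(Y·(Z+Z'))'   — distribution
= Y+Y'   — complement / identity
= 1   — complement

1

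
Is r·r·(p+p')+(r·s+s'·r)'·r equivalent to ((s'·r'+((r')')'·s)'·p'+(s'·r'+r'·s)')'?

No

E1: r·r·(p+p')+(r·s+s'·r)'·r
    = r·r·(p+p')+r'·r
    = r·r+r'·r
    = r
E2: ((s'·r'+((r')')'·s)'·p'+(s'·r'+r'·s)')'
    = ((s'·r'+r'·s)'·p'+(s'·r'+r'·s)')'
    = ((s'·r'+r'·s)')'
    = ((r')')'
    = r'
These differ: at p=1, r=0, s=0, E1 = 0 but E2 = 1.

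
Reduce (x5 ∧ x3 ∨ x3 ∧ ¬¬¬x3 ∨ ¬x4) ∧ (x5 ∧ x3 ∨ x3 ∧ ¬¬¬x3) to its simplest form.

(x5 ∧ x3 ∨ x3 ∧ ¬¬¬x3 ∨ ¬x4) ∧ (x5 ∧ x3 ∨ x3 ∧ ¬¬¬x3)
= x5 ∧ x3 ∨ x3 ∧ ¬¬¬x3
= x5 ∧ x3 ∨ x3 ∧ ¬x3
= x5 ∧ x3

x5 ∧ x3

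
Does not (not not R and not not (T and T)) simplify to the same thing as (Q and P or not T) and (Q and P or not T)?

No

E1: not (not not R and not not (T and T))
    = not (not not R and not not T)   (idempotence)
    = not R or not T   (De Morgan)
E2: (Q and P or not T) and (Q and P or not T)
    = Q and P or not T   (idempotence)
These differ: at P=0, Q=0, R=0, T=1, E1 = 1 but E2 = 0.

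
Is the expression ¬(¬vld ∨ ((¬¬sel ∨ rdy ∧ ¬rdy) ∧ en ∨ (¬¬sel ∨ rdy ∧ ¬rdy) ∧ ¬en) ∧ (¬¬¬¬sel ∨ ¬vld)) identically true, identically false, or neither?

neither

¬(¬vld ∨ ((¬¬sel ∨ rdy ∧ ¬rdy) ∧ en ∨ (¬¬sel ∨ rdy ∧ ¬rdy) ∧ ¬en) ∧ (¬¬¬¬sel ∨ ¬vld))
= ¬(¬vld ∨ (¬¬sel ∨ rdy ∧ ¬rdy) ∧ (¬¬¬¬sel ∨ ¬vld))   — distribution
= ¬(¬vld ∨ ¬¬sel ∧ (¬¬¬¬sel ∨ ¬vld))   — complement / identity
= ¬(¬vld ∨ ¬¬sel ∧ (¬¬sel ∨ ¬vld))   — double negation
= ¬(¬vld ∨ ¬¬sel)   — absorption
= vld ∧ ¬sel   — De Morgan
This depends on sel, vld, so it is not a constant.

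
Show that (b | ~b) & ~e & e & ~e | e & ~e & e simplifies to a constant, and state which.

0

(b | ~b) & ~e & e & ~e | e & ~e & e
= ~e & e & ~e | e & ~e & e   [complement / identity]
= e & ~e   [distribution]
= 0   [complement]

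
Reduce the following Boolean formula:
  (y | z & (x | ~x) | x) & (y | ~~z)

y | z

(y | z & (x | ~x) | x) & (y | ~~z)
= (y | z & (x | ~x) | x) & (y | z)   (double negation)
= (y | z | x) & (y | z)   (complement / identity)
= y | z   (absorption)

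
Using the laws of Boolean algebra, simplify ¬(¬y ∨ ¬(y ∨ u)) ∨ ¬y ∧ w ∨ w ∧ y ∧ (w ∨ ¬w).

¬(¬y ∨ ¬(y ∨ u)) ∨ ¬y ∧ w ∨ w ∧ y ∧ (w ∨ ¬w)
= y ∧ (y ∨ u) ∨ ¬y ∧ w ∨ w ∧ y ∧ (w ∨ ¬w)   [De Morgan]
= y ∧ (y ∨ u) ∨ ¬y ∧ w ∨ w ∧ y   [complement / identity]
= y ∨ ¬y ∧ w ∨ w ∧ y   [absorption]
= y ∨ w   [distribution]

y ∨ w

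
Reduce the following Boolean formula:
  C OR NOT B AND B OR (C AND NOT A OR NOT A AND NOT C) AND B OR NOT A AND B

C OR NOT B AND B OR (C AND NOT A OR NOT A AND NOT C) AND B OR NOT A AND B
= C OR NOT B AND B OR NOT A AND B OR NOT A AND B
= C OR NOT B AND B OR NOT A AND B
= C OR NOT A AND B

C OR NOT A AND B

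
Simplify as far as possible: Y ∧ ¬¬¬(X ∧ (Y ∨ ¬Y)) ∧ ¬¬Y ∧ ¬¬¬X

Y ∧ ¬¬¬(X ∧ (Y ∨ ¬Y)) ∧ ¬¬Y ∧ ¬¬¬X
= Y ∧ ¬¬¬X ∧ ¬¬Y ∧ ¬¬¬X   — complement / identity
= Y ∧ ¬¬¬X ∧ Y ∧ ¬¬¬X   — double negation
= Y ∧ ¬¬¬X   — idempotence
= Y ∧ ¬X   — double negation

Y ∧ ¬X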